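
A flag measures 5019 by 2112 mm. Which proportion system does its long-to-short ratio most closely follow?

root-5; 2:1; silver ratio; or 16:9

5019/2112 ≈ 2.376. Nearest candidates are silver ratio (2.414, off by 0.038) and root-5 (2.236, off by 0.140).

silver ratio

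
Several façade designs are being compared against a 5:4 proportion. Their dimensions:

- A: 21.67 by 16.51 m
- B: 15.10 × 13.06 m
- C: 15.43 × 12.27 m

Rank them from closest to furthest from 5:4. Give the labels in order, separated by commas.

C, A, B

Ratios: A = 21.67 / 16.51 ≈ 1.313; B = 15.10 / 13.06 ≈ 1.156; C = 15.43 / 12.27 ≈ 1.258.
|Δ from 1.250|: A 0.063; B 0.094; C 0.008.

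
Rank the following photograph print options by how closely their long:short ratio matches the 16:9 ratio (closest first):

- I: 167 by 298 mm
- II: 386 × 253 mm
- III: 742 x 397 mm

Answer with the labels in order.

I: 298/167 ≈ 1.784 → |1.784 − 1.778| = 0.006
II: 386/253 ≈ 1.526 → |1.526 − 1.778| = 0.252
III: 742/397 ≈ 1.869 → |1.869 − 1.778| = 0.091

I, III, II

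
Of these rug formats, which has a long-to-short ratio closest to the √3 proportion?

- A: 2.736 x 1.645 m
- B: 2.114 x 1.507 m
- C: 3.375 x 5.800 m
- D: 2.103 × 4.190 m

C

Ratios (long/short): A ≈ 1.663; B ≈ 1.403; C ≈ 1.719; D ≈ 1.992.
root-3 ≈ 1.732; option C is nearest (Δ 0.013).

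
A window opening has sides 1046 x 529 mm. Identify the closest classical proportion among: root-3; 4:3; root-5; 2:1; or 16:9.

2:1

Ratio = 1046 / 529 ≈ 1.977.
Distances: root-3 1.732 (Δ 0.245); 4:3 1.333 (Δ 0.644); root-5 2.236 (Δ 0.259); 2:1 2.000 (Δ 0.023); 16:9 1.778 (Δ 0.199).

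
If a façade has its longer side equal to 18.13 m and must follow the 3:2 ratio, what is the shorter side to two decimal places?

3:2 = 1.50000.
Shorter side = 18.13 ÷ 1.50000 ≈ 12.0867 → 12.09 m.

12.09 m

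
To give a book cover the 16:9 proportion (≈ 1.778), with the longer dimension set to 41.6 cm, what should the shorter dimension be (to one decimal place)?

16:9 ≈ 1.77778.
Shorter side = 41.6 ÷ 1.77778 ≈ 23.400 → 23.4 cm.

23.4 cm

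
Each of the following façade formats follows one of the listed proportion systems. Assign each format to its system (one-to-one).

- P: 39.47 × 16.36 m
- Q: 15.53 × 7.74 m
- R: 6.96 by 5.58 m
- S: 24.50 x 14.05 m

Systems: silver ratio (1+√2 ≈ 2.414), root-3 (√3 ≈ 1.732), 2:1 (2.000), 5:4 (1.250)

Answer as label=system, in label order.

Ratios: P ≈ 2.413; Q ≈ 2.006; R ≈ 1.247; S ≈ 1.744.
Targets: silver ratio ≈ 2.414; root-3 ≈ 1.732; 2:1 ≈ 2.000; 5:4 ≈ 1.250.

P=silver ratio, Q=2:1, R=5:4, S=root-3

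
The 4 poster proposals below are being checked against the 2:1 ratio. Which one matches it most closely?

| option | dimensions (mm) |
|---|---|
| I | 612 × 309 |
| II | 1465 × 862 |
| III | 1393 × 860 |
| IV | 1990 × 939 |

Ratios (long/short): I ≈ 1.981; II ≈ 1.700; III ≈ 1.620; IV ≈ 2.119.
2:1 ≈ 2.000; option I is nearest (Δ 0.019).

I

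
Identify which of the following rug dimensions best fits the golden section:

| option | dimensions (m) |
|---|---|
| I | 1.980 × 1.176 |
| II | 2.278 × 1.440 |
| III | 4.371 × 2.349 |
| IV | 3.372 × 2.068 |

IV

Ratios (long/short): I ≈ 1.684; II ≈ 1.582; III ≈ 1.861; IV ≈ 1.631.
golden ratio ≈ 1.618; option IV is nearest (Δ 0.013).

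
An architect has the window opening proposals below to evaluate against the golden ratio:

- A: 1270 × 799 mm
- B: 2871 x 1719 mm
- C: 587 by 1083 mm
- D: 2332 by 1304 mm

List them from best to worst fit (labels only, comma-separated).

A, B, D, C

A: 1270/799 ≈ 1.589 → |1.589 − 1.618| = 0.029
B: 2871/1719 ≈ 1.670 → |1.670 − 1.618| = 0.052
C: 1083/587 ≈ 1.845 → |1.845 − 1.618| = 0.227
D: 2332/1304 ≈ 1.788 → |1.788 − 1.618| = 0.170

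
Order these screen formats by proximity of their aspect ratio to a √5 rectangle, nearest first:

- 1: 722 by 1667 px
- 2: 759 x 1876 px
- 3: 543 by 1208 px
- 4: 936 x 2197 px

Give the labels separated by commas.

3, 1, 4, 2

Ratios: 1 = 1667 / 722 ≈ 2.309; 2 = 1876 / 759 ≈ 2.472; 3 = 1208 / 543 ≈ 2.225; 4 = 2197 / 936 ≈ 2.347.
|Δ from 2.236|: 1 0.073; 2 0.236; 3 0.011; 4 0.111.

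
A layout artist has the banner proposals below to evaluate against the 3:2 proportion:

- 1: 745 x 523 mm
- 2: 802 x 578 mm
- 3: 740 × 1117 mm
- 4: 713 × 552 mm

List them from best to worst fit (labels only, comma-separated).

1: 745/523 ≈ 1.424 → |1.424 − 1.500| = 0.076
2: 802/578 ≈ 1.388 → |1.388 − 1.500| = 0.112
3: 1117/740 ≈ 1.509 → |1.509 − 1.500| = 0.009
4: 713/552 ≈ 1.292 → |1.292 − 1.500| = 0.208

3, 1, 2, 4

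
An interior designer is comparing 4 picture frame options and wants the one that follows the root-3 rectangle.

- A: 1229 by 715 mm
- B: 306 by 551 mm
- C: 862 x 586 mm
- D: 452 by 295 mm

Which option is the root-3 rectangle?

A

Ratios (long/short): A ≈ 1.719; B ≈ 1.801; C ≈ 1.471; D ≈ 1.532.
root-3 ≈ 1.732; option A is nearest (Δ 0.013).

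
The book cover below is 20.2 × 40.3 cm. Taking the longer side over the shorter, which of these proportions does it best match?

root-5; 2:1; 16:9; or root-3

2:1

40.3/20.2 ≈ 1.995. Nearest candidates are 2:1 (2.000, off by 0.005) and 16:9 (1.778, off by 0.217).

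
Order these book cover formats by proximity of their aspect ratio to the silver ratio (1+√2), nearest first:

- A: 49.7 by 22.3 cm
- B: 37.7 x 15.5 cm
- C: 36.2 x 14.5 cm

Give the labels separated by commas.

A: 49.7/22.3 ≈ 2.229 → |2.229 − 2.414| = 0.185
B: 37.7/15.5 ≈ 2.432 → |2.432 − 2.414| = 0.018
C: 36.2/14.5 ≈ 2.497 → |2.497 − 2.414| = 0.083

B, C, A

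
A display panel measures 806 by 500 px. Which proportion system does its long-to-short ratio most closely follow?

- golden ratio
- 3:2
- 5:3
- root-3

golden ratio

Ratio = 806 / 500 ≈ 1.612.
Distances: golden ratio 1.618 (Δ 0.006); 3:2 1.500 (Δ 0.112); 5:3 1.667 (Δ 0.055); root-3 1.732 (Δ 0.120).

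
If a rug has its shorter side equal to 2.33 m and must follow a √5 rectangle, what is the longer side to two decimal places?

root-5 ≈ 2.23607.
Longer side = 2.33 × 2.23607 ≈ 5.2100 → 5.21 m.

5.21 m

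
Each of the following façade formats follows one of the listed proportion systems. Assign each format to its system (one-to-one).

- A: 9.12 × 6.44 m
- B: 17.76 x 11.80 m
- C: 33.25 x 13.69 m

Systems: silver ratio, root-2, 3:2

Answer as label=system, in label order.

A=root-2, B=3:2, C=silver ratio

Ratios: A ≈ 1.416; B ≈ 1.505; C ≈ 2.429.
Targets: silver ratio ≈ 2.414; root-2 ≈ 1.414; 3:2 ≈ 1.500.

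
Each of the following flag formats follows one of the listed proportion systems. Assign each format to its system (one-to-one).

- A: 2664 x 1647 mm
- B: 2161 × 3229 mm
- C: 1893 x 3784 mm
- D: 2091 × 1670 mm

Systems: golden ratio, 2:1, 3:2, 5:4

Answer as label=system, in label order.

A=golden ratio, B=3:2, C=2:1, D=5:4

A = 2664/1647 ≈ 1.617 → golden ratio (1.618)
B = 3229/2161 ≈ 1.494 → 3:2 (1.500)
C = 3784/1893 ≈ 1.999 → 2:1 (2.000)
D = 2091/1670 ≈ 1.252 → 5:4 (1.250)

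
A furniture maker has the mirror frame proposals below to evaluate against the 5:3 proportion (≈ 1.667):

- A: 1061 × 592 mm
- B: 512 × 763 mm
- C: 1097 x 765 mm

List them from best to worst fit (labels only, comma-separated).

A, B, C

Ratios: A = 1061 / 592 ≈ 1.792; B = 763 / 512 ≈ 1.490; C = 1097 / 765 ≈ 1.434.
|Δ from 1.667|: A 0.125; B 0.177; C 0.233.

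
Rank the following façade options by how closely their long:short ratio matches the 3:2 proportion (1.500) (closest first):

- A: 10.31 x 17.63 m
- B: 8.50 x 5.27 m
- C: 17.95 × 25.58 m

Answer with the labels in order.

Ratios: A = 17.63 / 10.31 ≈ 1.710; B = 8.50 / 5.27 ≈ 1.613; C = 25.58 / 17.95 ≈ 1.425.
|Δ from 1.500|: A 0.210; B 0.113; C 0.075.

C, B, A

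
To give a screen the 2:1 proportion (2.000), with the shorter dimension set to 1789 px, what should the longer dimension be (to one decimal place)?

3578.0 px

2:1 = 2.00000.
Longer side = 1789 × 2.00000 ≈ 3578.000 → 3578.0 px.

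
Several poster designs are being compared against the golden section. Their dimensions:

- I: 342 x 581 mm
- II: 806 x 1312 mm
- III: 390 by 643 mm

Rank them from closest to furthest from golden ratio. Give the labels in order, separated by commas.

Ratios: I = 581 / 342 ≈ 1.699; II = 1312 / 806 ≈ 1.628; III = 643 / 390 ≈ 1.649.
|Δ from 1.618|: I 0.081; II 0.010; III 0.031.

II, III, I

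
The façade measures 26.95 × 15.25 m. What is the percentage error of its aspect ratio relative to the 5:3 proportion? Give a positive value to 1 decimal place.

6.0%

Ratio = 26.95 / 15.25 ≈ 1.7672.
Ideal 5:3 ≈ 1.6667. |1.7672 − 1.6667| / 1.6667 ≈ 6.03% → 6.0%.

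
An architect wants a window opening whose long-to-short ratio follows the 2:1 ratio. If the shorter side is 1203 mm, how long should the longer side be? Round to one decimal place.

2:1 = 2.00000.
Longer side = 1203 × 2.00000 ≈ 2406.000 → 2406.0 mm.

2406.0 mm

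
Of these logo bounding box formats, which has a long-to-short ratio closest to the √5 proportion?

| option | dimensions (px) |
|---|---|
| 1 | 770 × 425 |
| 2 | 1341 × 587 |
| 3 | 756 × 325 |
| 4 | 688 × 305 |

4

Target root-5 ≈ 2.236.
1: 1.812 (Δ0.424)  2: 2.284 (Δ0.048)  3: 2.326 (Δ0.090)  4: 2.256 (Δ0.020)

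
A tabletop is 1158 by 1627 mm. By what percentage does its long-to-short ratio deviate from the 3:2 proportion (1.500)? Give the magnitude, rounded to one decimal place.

6.3%

Ratio = 1627 / 1158 ≈ 1.4050.
Ideal 3:2 = 1.5000. |1.4050 − 1.5000| / 1.5000 ≈ 6.33% → 6.3%.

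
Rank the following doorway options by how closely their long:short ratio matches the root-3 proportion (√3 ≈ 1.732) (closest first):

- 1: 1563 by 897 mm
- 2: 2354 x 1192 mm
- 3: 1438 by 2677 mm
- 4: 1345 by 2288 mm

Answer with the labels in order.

Ratios: 1 = 1563 / 897 ≈ 1.742; 2 = 2354 / 1192 ≈ 1.975; 3 = 2677 / 1438 ≈ 1.862; 4 = 2288 / 1345 ≈ 1.701.
|Δ from 1.732|: 1 0.010; 2 0.243; 3 0.130; 4 0.031.

1, 4, 3, 2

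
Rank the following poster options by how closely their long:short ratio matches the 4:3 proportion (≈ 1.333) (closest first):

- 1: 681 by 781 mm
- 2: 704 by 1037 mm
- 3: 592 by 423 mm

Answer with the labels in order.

3, 2, 1

Ratios: 1 = 781 / 681 ≈ 1.147; 2 = 1037 / 704 ≈ 1.473; 3 = 592 / 423 ≈ 1.400.
|Δ from 1.333|: 1 0.186; 2 0.140; 3 0.067.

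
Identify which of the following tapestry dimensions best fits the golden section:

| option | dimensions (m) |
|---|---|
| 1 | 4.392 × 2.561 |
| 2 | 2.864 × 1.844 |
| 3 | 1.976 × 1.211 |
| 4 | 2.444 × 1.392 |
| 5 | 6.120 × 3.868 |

Target golden ratio ≈ 1.618.
1: 1.715 (Δ0.097)  2: 1.553 (Δ0.065)  3: 1.632 (Δ0.014)  4: 1.756 (Δ0.138)  5: 1.582 (Δ0.036)

3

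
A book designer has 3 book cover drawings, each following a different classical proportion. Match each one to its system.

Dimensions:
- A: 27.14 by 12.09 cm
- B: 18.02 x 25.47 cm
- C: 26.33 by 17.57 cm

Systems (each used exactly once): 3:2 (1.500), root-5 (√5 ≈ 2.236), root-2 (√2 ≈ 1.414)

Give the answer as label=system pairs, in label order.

A = 27.14/12.09 ≈ 2.245 → root-5 (2.236)
B = 25.47/18.02 ≈ 1.413 → root-2 (1.414)
C = 26.33/17.57 ≈ 1.499 → 3:2 (1.500)

A=root-5, B=root-2, C=3:2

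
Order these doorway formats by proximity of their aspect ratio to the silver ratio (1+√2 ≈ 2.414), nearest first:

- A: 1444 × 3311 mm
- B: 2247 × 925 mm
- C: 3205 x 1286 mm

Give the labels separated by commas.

B, C, A

A: 3311/1444 ≈ 2.293 → |2.293 − 2.414| = 0.121
B: 2247/925 ≈ 2.429 → |2.429 − 2.414| = 0.015
C: 3205/1286 ≈ 2.492 → |2.492 − 2.414| = 0.078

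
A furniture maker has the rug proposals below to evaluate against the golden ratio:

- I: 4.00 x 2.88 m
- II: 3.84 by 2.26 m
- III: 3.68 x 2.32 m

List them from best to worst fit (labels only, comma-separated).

I: 4.00/2.88 ≈ 1.389 → |1.389 − 1.618| = 0.229
II: 3.84/2.26 ≈ 1.699 → |1.699 − 1.618| = 0.081
III: 3.68/2.32 ≈ 1.586 → |1.586 − 1.618| = 0.032

III, II, I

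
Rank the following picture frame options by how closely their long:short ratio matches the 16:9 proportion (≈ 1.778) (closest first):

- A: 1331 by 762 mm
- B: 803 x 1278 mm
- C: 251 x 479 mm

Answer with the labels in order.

A: 1331/762 ≈ 1.747 → |1.747 − 1.778| = 0.031
B: 1278/803 ≈ 1.592 → |1.592 − 1.778| = 0.186
C: 479/251 ≈ 1.908 → |1.908 − 1.778| = 0.130

A, C, B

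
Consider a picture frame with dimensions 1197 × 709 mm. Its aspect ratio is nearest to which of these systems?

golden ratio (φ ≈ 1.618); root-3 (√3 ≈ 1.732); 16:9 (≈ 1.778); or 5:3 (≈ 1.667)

1197/709 ≈ 1.688. Nearest candidates are 5:3 (1.667, off by 0.021) and root-3 (1.732, off by 0.044).

5:3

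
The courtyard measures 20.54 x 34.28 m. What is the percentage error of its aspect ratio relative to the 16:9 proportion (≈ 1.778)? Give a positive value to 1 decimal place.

Ratio = 34.28 / 20.54 ≈ 1.6689.
Ideal 16:9 ≈ 1.7778. |1.6689 − 1.7778| / 1.7778 ≈ 6.13% → 6.1%.

6.1%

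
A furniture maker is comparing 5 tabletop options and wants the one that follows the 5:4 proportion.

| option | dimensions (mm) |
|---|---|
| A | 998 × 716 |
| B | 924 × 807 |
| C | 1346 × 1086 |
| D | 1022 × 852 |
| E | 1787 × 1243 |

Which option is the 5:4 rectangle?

C

Target 5:4 ≈ 1.250.
A: 1.394 (Δ0.144)  B: 1.145 (Δ0.105)  C: 1.239 (Δ0.011)  D: 1.200 (Δ0.050)  E: 1.438 (Δ0.188)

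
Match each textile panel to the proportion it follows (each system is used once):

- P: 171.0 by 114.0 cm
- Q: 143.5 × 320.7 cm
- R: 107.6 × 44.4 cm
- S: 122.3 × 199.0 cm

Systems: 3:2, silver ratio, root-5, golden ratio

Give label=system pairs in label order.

P=3:2, Q=root-5, R=silver ratio, S=golden ratio

P = 171.0/114.0 ≈ 1.500 → 3:2 (1.500)
Q = 320.7/143.5 ≈ 2.235 → root-5 (2.236)
R = 107.6/44.4 ≈ 2.423 → silver ratio (2.414)
S = 199.0/122.3 ≈ 1.627 → golden ratio (1.618)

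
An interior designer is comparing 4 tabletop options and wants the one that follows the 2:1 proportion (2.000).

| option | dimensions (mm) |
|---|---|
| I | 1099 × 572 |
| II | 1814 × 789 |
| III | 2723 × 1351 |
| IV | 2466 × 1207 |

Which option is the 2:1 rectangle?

Target 2:1 ≈ 2.000.
I: 1.921 (Δ0.079)  II: 2.299 (Δ0.299)  III: 2.016 (Δ0.016)  IV: 2.043 (Δ0.043)

III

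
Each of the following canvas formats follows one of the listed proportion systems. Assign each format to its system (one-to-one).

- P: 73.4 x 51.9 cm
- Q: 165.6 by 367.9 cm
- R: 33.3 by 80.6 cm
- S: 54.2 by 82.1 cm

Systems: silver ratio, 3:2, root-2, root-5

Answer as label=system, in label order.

Ratios: P ≈ 1.414; Q ≈ 2.222; R ≈ 2.420; S ≈ 1.515.
Targets: silver ratio ≈ 2.414; 3:2 ≈ 1.500; root-2 ≈ 1.414; root-5 ≈ 2.236.

P=root-2, Q=root-5, R=silver ratio, S=3:2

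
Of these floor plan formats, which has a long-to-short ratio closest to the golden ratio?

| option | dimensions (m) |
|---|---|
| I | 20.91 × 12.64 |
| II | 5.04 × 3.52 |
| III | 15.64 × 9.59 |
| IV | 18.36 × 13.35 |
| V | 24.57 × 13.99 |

III

Ratios (long/short): I ≈ 1.654; II ≈ 1.432; III ≈ 1.631; IV ≈ 1.375; V ≈ 1.756.
golden ratio ≈ 1.618; option III is nearest (Δ 0.013).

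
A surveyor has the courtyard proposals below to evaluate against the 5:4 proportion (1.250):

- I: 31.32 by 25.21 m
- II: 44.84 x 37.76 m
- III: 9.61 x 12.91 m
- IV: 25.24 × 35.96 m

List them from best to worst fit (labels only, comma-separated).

Ratios: I = 31.32 / 25.21 ≈ 1.242; II = 44.84 / 37.76 ≈ 1.188; III = 12.91 / 9.61 ≈ 1.343; IV = 35.96 / 25.24 ≈ 1.425.
|Δ from 1.250|: I 0.008; II 0.062; III 0.093; IV 0.175.

I, II, III, IV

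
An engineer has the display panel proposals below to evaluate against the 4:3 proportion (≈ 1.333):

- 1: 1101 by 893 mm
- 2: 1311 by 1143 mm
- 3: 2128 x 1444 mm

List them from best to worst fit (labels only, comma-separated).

1, 3, 2

Ratios: 1 = 1101 / 893 ≈ 1.233; 2 = 1311 / 1143 ≈ 1.147; 3 = 2128 / 1444 ≈ 1.474.
|Δ from 1.333|: 1 0.100; 2 0.186; 3 0.141.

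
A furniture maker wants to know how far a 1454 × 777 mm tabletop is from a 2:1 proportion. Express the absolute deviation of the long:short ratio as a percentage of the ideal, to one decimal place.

Ratio = 1454 / 777 ≈ 1.8713.
Ideal 2:1 = 2.0000. |1.8713 − 2.0000| / 2.0000 ≈ 6.44% → 6.4%.

6.4%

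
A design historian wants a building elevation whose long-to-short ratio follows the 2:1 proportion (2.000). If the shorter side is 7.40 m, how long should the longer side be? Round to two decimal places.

14.80 m

2:1 = 2.00000.
Longer side = 7.40 × 2.00000 ≈ 14.8000 → 14.80 m.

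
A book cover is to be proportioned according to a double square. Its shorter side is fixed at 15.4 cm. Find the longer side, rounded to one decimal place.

2:1 = 2.00000.
Longer side = 15.4 × 2.00000 ≈ 30.800 → 30.8 cm.

30.8 cm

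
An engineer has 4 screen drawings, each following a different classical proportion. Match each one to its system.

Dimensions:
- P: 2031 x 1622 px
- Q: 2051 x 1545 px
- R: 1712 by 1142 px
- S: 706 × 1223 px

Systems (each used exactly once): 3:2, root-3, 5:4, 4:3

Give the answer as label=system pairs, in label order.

P=5:4, Q=4:3, R=3:2, S=root-3

Ratios: P ≈ 1.252; Q ≈ 1.328; R ≈ 1.499; S ≈ 1.732.
Targets: 3:2 ≈ 1.500; root-3 ≈ 1.732; 5:4 ≈ 1.250; 4:3 ≈ 1.333.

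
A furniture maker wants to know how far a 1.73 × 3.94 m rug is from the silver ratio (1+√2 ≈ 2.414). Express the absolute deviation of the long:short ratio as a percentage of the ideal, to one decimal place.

5.7%

Ratio = 3.94 / 1.73 ≈ 2.2775.
Ideal silver ratio ≈ 2.4142. |2.2775 − 2.4142| / 2.4142 ≈ 5.66% → 5.7%.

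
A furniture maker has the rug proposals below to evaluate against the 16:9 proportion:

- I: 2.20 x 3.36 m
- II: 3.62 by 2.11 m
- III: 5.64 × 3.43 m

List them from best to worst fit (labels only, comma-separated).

II, III, I

Ratios: I = 3.36 / 2.20 ≈ 1.527; II = 3.62 / 2.11 ≈ 1.716; III = 5.64 / 3.43 ≈ 1.644.
|Δ from 1.778|: I 0.251; II 0.062; III 0.134.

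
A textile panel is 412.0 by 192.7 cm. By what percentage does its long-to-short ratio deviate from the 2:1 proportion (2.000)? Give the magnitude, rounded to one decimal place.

Ratio = 412.0 / 192.7 ≈ 2.1380.
Ideal 2:1 = 2.0000. |2.1380 − 2.0000| / 2.0000 ≈ 6.90% → 6.9%.

6.9%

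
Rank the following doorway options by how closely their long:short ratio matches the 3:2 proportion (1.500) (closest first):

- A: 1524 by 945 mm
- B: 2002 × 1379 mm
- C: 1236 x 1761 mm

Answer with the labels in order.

A: 1524/945 ≈ 1.613 → |1.613 − 1.500| = 0.113
B: 2002/1379 ≈ 1.452 → |1.452 − 1.500| = 0.048
C: 1761/1236 ≈ 1.425 → |1.425 − 1.500| = 0.075

B, C, A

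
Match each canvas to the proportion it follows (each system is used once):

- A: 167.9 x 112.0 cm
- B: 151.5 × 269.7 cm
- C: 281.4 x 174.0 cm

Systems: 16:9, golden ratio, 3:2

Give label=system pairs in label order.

A=3:2, B=16:9, C=golden ratio

Ratios: A ≈ 1.499; B ≈ 1.780; C ≈ 1.617.
Targets: 16:9 ≈ 1.778; golden ratio ≈ 1.618; 3:2 ≈ 1.500.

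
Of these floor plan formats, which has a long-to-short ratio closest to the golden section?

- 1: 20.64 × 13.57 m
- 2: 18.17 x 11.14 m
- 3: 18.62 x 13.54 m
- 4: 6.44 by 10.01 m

2

Target golden ratio ≈ 1.618.
1: 1.521 (Δ0.097)  2: 1.631 (Δ0.013)  3: 1.375 (Δ0.243)  4: 1.554 (Δ0.064)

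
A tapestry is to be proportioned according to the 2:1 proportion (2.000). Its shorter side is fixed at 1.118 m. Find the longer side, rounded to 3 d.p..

2.236 m

2:1 = 2.00000.
Longer side = 1.118 × 2.00000 ≈ 2.23600 → 2.236 m.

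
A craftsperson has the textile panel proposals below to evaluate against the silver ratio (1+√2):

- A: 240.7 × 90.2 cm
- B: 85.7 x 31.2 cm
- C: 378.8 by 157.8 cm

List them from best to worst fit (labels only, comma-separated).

C, A, B

Ratios: A = 240.7 / 90.2 ≈ 2.669; B = 85.7 / 31.2 ≈ 2.747; C = 378.8 / 157.8 ≈ 2.401.
|Δ from 2.414|: A 0.255; B 0.333; C 0.013.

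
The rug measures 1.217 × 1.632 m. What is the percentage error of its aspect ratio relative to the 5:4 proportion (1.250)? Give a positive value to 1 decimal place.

Ratio = 1.632 / 1.217 ≈ 1.3410.
Ideal 5:4 = 1.2500. |1.3410 − 1.2500| / 1.2500 ≈ 7.28% → 7.3%.

7.3%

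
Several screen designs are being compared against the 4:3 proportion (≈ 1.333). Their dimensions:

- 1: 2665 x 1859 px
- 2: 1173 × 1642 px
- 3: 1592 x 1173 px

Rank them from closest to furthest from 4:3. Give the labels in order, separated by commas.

3, 2, 1

Ratios: 1 = 2665 / 1859 ≈ 1.434; 2 = 1642 / 1173 ≈ 1.400; 3 = 1592 / 1173 ≈ 1.357.
|Δ from 1.333|: 1 0.101; 2 0.067; 3 0.024.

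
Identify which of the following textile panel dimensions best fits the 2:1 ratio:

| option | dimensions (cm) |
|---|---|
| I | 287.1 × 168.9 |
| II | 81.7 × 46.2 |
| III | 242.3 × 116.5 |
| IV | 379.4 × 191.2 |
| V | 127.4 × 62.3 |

Ratios (long/short): I ≈ 1.700; II ≈ 1.768; III ≈ 2.080; IV ≈ 1.984; V ≈ 2.045.
2:1 ≈ 2.000; option IV is nearest (Δ 0.016).

IV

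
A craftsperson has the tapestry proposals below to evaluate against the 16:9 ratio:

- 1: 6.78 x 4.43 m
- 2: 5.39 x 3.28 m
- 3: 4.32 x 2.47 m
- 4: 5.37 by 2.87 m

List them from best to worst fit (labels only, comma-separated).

Ratios: 1 = 6.78 / 4.43 ≈ 1.530; 2 = 5.39 / 3.28 ≈ 1.643; 3 = 4.32 / 2.47 ≈ 1.749; 4 = 5.37 / 2.87 ≈ 1.871.
|Δ from 1.778|: 1 0.248; 2 0.135; 3 0.029; 4 0.093.

3, 4, 2, 1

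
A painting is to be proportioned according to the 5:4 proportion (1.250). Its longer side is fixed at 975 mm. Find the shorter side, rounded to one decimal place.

780.0 mm

5:4 = 1.25000.
Shorter side = 975 ÷ 1.25000 ≈ 780.000 → 780.0 mm.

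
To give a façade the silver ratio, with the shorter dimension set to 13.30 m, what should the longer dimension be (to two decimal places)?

32.11 m

silver ratio ≈ 2.41421.
Longer side = 13.30 × 2.41421 ≈ 32.1090 → 32.11 m.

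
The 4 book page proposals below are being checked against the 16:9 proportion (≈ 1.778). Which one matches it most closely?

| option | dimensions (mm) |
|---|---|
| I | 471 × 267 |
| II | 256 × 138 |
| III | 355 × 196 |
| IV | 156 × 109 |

Target 16:9 ≈ 1.778.
I: 1.764 (Δ0.014)  II: 1.855 (Δ0.077)  III: 1.811 (Δ0.033)  IV: 1.431 (Δ0.347)

I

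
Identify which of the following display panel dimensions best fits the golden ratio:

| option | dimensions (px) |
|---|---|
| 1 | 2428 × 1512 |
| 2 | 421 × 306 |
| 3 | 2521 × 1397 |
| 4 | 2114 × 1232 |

Ratios (long/short): 1 ≈ 1.606; 2 ≈ 1.376; 3 ≈ 1.805; 4 ≈ 1.716.
golden ratio ≈ 1.618; option 1 is nearest (Δ 0.012).

1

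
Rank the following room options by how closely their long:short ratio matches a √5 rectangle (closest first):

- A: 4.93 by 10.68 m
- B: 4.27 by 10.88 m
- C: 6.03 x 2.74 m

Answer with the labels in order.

C, A, B

Ratios: A = 10.68 / 4.93 ≈ 2.166; B = 10.88 / 4.27 ≈ 2.548; C = 6.03 / 2.74 ≈ 2.201.
|Δ from 2.236|: A 0.070; B 0.312; C 0.035.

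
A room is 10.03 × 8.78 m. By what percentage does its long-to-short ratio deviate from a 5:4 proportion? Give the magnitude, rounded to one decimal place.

8.6%

Ratio = 10.03 / 8.78 ≈ 1.1424.
Ideal 5:4 = 1.2500. |1.1424 − 1.2500| / 1.2500 ≈ 8.61% → 8.6%.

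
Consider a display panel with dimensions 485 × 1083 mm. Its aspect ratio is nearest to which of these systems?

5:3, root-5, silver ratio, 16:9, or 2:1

Ratio = 1083 / 485 ≈ 2.233.
Distances: 5:3 1.667 (Δ 0.566); root-5 2.236 (Δ 0.003); silver ratio 2.414 (Δ 0.181); 16:9 1.778 (Δ 0.455); 2:1 2.000 (Δ 0.233).

root-5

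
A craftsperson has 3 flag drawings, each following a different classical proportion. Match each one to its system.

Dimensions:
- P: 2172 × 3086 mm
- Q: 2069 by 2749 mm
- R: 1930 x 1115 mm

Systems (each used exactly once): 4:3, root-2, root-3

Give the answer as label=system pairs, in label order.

Ratios: P ≈ 1.421; Q ≈ 1.329; R ≈ 1.731.
Targets: 4:3 ≈ 1.333; root-2 ≈ 1.414; root-3 ≈ 1.732.

P=root-2, Q=4:3, R=root-3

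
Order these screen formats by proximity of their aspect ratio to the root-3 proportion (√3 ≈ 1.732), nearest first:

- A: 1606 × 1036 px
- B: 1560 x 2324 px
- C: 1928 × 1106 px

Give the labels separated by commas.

Ratios: A = 1606 / 1036 ≈ 1.550; B = 2324 / 1560 ≈ 1.490; C = 1928 / 1106 ≈ 1.743.
|Δ from 1.732|: A 0.182; B 0.242; C 0.011.

C, A, B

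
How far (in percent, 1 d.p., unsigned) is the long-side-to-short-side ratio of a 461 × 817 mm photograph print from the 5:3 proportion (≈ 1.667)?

6.3%

Ratio = 817 / 461 ≈ 1.7722.
Ideal 5:3 ≈ 1.6667. |1.7722 − 1.6667| / 1.6667 ≈ 6.33% → 6.3%.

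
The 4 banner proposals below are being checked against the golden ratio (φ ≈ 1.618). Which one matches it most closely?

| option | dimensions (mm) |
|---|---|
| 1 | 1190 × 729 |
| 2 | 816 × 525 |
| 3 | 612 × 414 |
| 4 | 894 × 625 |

1

Target golden ratio ≈ 1.618.
1: 1.632 (Δ0.014)  2: 1.554 (Δ0.064)  3: 1.478 (Δ0.140)  4: 1.430 (Δ0.188)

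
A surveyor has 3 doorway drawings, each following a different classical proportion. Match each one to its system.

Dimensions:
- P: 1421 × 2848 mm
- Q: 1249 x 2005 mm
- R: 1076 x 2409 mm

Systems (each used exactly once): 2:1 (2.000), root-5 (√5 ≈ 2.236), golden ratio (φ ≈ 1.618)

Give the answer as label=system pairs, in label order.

Ratios: P ≈ 2.004; Q ≈ 1.605; R ≈ 2.239.
Targets: 2:1 ≈ 2.000; root-5 ≈ 2.236; golden ratio ≈ 1.618.

P=2:1, Q=golden ratio, R=root-5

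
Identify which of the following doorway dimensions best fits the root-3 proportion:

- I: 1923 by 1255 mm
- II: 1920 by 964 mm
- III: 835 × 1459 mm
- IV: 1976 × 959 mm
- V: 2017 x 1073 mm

Ratios (long/short): I ≈ 1.532; II ≈ 1.992; III ≈ 1.747; IV ≈ 2.060; V ≈ 1.880.
root-3 ≈ 1.732; option III is nearest (Δ 0.015).

III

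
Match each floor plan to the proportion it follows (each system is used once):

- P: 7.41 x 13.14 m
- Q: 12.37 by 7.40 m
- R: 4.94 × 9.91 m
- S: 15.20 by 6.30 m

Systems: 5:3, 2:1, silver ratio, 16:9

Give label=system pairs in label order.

Ratios: P ≈ 1.773; Q ≈ 1.672; R ≈ 2.006; S ≈ 2.413.
Targets: 5:3 ≈ 1.667; 2:1 ≈ 2.000; silver ratio ≈ 2.414; 16:9 ≈ 1.778.

P=16:9, Q=5:3, R=2:1, S=silver ratio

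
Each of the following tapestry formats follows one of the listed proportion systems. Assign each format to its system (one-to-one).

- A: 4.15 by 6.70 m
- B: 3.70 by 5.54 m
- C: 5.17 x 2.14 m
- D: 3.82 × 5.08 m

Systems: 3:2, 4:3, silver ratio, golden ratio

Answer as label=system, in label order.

A=golden ratio, B=3:2, C=silver ratio, D=4:3

Ratios: A ≈ 1.614; B ≈ 1.497; C ≈ 2.416; D ≈ 1.330.
Targets: 3:2 ≈ 1.500; 4:3 ≈ 1.333; silver ratio ≈ 2.414; golden ratio ≈ 1.618.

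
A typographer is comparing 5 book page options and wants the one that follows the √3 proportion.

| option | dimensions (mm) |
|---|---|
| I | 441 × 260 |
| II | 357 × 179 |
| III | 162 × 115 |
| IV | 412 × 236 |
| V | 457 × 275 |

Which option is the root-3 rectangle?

IV

Target root-3 ≈ 1.732.
I: 1.696 (Δ0.036)  II: 1.994 (Δ0.262)  III: 1.409 (Δ0.323)  IV: 1.746 (Δ0.014)  V: 1.662 (Δ0.070)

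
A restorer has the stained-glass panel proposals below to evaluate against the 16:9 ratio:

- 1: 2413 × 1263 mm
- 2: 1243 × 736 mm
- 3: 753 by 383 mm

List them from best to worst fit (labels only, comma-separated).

Ratios: 1 = 2413 / 1263 ≈ 1.911; 2 = 1243 / 736 ≈ 1.689; 3 = 753 / 383 ≈ 1.966.
|Δ from 1.778|: 1 0.133; 2 0.089; 3 0.188.

2, 1, 3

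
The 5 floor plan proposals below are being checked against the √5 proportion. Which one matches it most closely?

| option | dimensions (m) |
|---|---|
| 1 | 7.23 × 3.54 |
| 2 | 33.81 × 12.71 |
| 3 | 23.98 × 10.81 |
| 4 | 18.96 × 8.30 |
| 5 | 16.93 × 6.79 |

Target root-5 ≈ 2.236.
1: 2.042 (Δ0.194)  2: 2.660 (Δ0.424)  3: 2.218 (Δ0.018)  4: 2.284 (Δ0.048)  5: 2.493 (Δ0.257)

3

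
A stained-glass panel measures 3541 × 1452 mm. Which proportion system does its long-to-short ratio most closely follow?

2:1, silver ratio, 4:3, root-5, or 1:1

silver ratio

3541/1452 ≈ 2.439. Nearest candidates are silver ratio (2.414, off by 0.025) and root-5 (2.236, off by 0.203).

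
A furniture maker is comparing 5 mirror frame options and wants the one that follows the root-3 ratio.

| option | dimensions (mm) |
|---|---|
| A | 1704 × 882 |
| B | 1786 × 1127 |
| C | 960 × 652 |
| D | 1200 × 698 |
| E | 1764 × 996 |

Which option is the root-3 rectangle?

D

Ratios (long/short): A ≈ 1.932; B ≈ 1.585; C ≈ 1.472; D ≈ 1.719; E ≈ 1.771.
root-3 ≈ 1.732; option D is nearest (Δ 0.013).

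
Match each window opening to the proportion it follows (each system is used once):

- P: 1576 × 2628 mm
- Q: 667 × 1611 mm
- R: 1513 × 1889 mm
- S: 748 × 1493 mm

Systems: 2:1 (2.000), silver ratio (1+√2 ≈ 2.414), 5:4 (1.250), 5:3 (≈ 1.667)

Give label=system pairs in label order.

P = 2628/1576 ≈ 1.668 → 5:3 (1.667)
Q = 1611/667 ≈ 2.415 → silver ratio (2.414)
R = 1889/1513 ≈ 1.249 → 5:4 (1.250)
S = 1493/748 ≈ 1.996 → 2:1 (2.000)

P=5:3, Q=silver ratio, R=5:4, S=2:1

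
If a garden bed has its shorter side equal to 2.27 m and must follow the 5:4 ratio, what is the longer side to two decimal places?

2.84 m

5:4 = 1.25000.
Longer side = 2.27 × 1.25000 ≈ 2.8375 → 2.84 m.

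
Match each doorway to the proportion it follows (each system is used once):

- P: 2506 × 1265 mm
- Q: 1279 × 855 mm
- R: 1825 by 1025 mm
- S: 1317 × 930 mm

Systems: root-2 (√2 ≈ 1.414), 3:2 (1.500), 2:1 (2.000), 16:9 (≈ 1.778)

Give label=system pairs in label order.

P = 2506/1265 ≈ 1.981 → 2:1 (2.000)
Q = 1279/855 ≈ 1.496 → 3:2 (1.500)
R = 1825/1025 ≈ 1.780 → 16:9 (1.778)
S = 1317/930 ≈ 1.416 → root-2 (1.414)

P=2:1, Q=3:2, R=16:9, S=root-2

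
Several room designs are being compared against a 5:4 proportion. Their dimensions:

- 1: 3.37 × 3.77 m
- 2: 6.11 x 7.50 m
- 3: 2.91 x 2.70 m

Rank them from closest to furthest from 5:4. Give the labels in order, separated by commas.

1: 3.77/3.37 ≈ 1.119 → |1.119 − 1.250| = 0.131
2: 7.50/6.11 ≈ 1.227 → |1.227 − 1.250| = 0.023
3: 2.91/2.70 ≈ 1.078 → |1.078 − 1.250| = 0.172

2, 1, 3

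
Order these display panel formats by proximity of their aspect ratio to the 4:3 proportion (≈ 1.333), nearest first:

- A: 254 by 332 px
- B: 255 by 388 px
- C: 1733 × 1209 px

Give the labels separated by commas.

A, C, B

A: 332/254 ≈ 1.307 → |1.307 − 1.333| = 0.026
B: 388/255 ≈ 1.522 → |1.522 − 1.333| = 0.189
C: 1733/1209 ≈ 1.433 → |1.433 − 1.333| = 0.100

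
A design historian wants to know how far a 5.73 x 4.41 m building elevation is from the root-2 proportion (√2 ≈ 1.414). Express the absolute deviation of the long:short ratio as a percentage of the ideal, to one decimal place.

8.1%

Ratio = 5.73 / 4.41 ≈ 1.2993.
Ideal root-2 ≈ 1.4142. |1.2993 − 1.4142| / 1.4142 ≈ 8.12% → 8.1%.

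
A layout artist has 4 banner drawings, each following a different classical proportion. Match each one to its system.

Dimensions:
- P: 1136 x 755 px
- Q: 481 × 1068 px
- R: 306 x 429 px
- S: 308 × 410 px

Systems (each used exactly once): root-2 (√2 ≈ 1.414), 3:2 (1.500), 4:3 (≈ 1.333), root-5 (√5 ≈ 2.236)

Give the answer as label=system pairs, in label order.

P = 1136/755 ≈ 1.505 → 3:2 (1.500)
Q = 1068/481 ≈ 2.220 → root-5 (2.236)
R = 429/306 ≈ 1.402 → root-2 (1.414)
S = 410/308 ≈ 1.331 → 4:3 (1.333)

P=3:2, Q=root-5, R=root-2, S=4:3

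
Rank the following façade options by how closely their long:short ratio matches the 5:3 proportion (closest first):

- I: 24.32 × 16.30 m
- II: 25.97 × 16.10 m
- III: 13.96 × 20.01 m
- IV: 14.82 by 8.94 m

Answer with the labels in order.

I: 24.32/16.30 ≈ 1.492 → |1.492 − 1.667| = 0.175
II: 25.97/16.10 ≈ 1.613 → |1.613 − 1.667| = 0.054
III: 20.01/13.96 ≈ 1.433 → |1.433 − 1.667| = 0.234
IV: 14.82/8.94 ≈ 1.658 → |1.658 − 1.667| = 0.009

IV, II, I, III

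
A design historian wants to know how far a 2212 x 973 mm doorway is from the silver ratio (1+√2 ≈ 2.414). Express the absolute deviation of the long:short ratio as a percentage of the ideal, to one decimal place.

5.8%

Ratio = 2212 / 973 ≈ 2.2734.
Ideal silver ratio ≈ 2.4142. |2.2734 − 2.4142| / 2.4142 ≈ 5.83% → 5.8%.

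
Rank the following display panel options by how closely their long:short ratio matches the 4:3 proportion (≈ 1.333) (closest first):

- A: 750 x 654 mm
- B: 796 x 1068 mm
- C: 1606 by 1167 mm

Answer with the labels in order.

A: 750/654 ≈ 1.147 → |1.147 − 1.333| = 0.186
B: 1068/796 ≈ 1.342 → |1.342 − 1.333| = 0.009
C: 1606/1167 ≈ 1.376 → |1.376 − 1.333| = 0.043

B, C, A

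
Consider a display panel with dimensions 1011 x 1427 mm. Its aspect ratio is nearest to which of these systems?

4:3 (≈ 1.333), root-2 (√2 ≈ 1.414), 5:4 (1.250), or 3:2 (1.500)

root-2

Ratio = 1427 / 1011 ≈ 1.411.
Distances: 4:3 1.333 (Δ 0.078); root-2 1.414 (Δ 0.003); 5:4 1.250 (Δ 0.161); 3:2 1.500 (Δ 0.089).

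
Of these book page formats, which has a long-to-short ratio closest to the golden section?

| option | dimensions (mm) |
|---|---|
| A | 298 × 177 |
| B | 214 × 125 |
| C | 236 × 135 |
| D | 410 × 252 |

D

Target golden ratio ≈ 1.618.
A: 1.684 (Δ0.066)  B: 1.712 (Δ0.094)  C: 1.748 (Δ0.130)  D: 1.627 (Δ0.009)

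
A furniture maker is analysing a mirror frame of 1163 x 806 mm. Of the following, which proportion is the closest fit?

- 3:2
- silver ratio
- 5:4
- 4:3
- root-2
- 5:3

1163/806 ≈ 1.443. Nearest candidates are root-2 (1.414, off by 0.029) and 3:2 (1.500, off by 0.057).

root-2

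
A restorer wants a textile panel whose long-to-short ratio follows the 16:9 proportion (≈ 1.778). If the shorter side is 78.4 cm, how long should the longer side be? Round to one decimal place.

16:9 ≈ 1.77778.
Longer side = 78.4 × 1.77778 ≈ 139.378 → 139.4 cm.

139.4 cm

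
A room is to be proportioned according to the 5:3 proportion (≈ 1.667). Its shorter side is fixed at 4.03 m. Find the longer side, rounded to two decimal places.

6.72 m

5:3 ≈ 1.66667.
Longer side = 4.03 × 1.66667 ≈ 6.7167 → 6.72 m.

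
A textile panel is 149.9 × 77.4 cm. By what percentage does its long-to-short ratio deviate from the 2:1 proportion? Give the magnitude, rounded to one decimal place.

Ratio = 149.9 / 77.4 ≈ 1.9367.
Ideal 2:1 = 2.0000. |1.9367 − 2.0000| / 2.0000 ≈ 3.16% → 3.2%.

3.2%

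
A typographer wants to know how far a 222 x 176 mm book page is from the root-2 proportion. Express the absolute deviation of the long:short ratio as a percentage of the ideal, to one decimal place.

10.8%

Ratio = 222 / 176 ≈ 1.2614.
Ideal root-2 ≈ 1.4142. |1.2614 − 1.4142| / 1.4142 ≈ 10.80% → 10.8%.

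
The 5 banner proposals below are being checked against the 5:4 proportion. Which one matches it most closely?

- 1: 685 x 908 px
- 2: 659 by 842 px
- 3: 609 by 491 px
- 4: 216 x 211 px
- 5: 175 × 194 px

3

Target 5:4 ≈ 1.250.
1: 1.326 (Δ0.076)  2: 1.278 (Δ0.028)  3: 1.240 (Δ0.010)  4: 1.024 (Δ0.226)  5: 1.109 (Δ0.141)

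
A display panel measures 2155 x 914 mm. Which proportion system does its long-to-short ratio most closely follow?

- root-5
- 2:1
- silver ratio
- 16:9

Ratio = 2155 / 914 ≈ 2.358.
Distances: root-5 2.236 (Δ 0.122); 2:1 2.000 (Δ 0.358); silver ratio 2.414 (Δ 0.056); 16:9 1.778 (Δ 0.580).

silver ratio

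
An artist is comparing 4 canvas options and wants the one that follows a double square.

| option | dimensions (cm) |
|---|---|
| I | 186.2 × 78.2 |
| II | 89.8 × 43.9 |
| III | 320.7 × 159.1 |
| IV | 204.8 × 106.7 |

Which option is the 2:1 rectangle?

Ratios (long/short): I ≈ 2.381; II ≈ 2.046; III ≈ 2.016; IV ≈ 1.919.
2:1 ≈ 2.000; option III is nearest (Δ 0.016).

III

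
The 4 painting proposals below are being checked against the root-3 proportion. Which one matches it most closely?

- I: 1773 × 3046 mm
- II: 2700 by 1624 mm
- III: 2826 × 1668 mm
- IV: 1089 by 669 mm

Ratios (long/short): I ≈ 1.718; II ≈ 1.663; III ≈ 1.694; IV ≈ 1.628.
root-3 ≈ 1.732; option I is nearest (Δ 0.014).

I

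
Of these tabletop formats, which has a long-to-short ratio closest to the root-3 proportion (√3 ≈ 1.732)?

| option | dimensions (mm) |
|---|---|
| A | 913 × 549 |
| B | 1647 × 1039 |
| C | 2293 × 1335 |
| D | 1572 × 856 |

Ratios (long/short): A ≈ 1.663; B ≈ 1.585; C ≈ 1.718; D ≈ 1.836.
root-3 ≈ 1.732; option C is nearest (Δ 0.014).

C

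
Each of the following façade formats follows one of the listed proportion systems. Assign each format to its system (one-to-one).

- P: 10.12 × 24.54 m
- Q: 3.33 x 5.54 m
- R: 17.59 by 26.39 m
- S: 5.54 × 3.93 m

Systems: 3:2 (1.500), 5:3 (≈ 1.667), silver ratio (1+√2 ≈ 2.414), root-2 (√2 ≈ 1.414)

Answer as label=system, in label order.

Ratios: P ≈ 2.425; Q ≈ 1.664; R ≈ 1.500; S ≈ 1.410.
Targets: 3:2 ≈ 1.500; 5:3 ≈ 1.667; silver ratio ≈ 2.414; root-2 ≈ 1.414.

P=silver ratio, Q=5:3, R=3:2, S=root-2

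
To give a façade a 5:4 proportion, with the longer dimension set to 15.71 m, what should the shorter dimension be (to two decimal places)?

12.57 m

5:4 = 1.25000.
Shorter side = 15.71 ÷ 1.25000 ≈ 12.5680 → 12.57 m.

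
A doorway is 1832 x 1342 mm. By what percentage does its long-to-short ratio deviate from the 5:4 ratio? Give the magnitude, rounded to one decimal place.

Ratio = 1832 / 1342 ≈ 1.3651.
Ideal 5:4 = 1.2500. |1.3651 − 1.2500| / 1.2500 ≈ 9.21% → 9.2%.

9.2%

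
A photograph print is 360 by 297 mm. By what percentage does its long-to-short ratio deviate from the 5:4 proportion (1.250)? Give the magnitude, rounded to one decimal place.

Ratio = 360 / 297 ≈ 1.2121.
Ideal 5:4 = 1.2500. |1.2121 − 1.2500| / 1.2500 ≈ 3.03% → 3.0%.

3.0%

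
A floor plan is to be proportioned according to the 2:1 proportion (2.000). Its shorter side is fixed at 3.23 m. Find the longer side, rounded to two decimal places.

6.46 m

2:1 = 2.00000.
Longer side = 3.23 × 2.00000 ≈ 6.4600 → 6.46 m.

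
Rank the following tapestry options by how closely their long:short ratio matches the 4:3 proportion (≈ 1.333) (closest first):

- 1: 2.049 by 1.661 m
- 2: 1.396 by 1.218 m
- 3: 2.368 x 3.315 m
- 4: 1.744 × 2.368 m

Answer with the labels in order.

1: 2.049/1.661 ≈ 1.234 → |1.234 − 1.333| = 0.099
2: 1.396/1.218 ≈ 1.146 → |1.146 − 1.333| = 0.187
3: 3.315/2.368 ≈ 1.400 → |1.400 − 1.333| = 0.067
4: 2.368/1.744 ≈ 1.358 → |1.358 − 1.333| = 0.025

4, 3, 1, 2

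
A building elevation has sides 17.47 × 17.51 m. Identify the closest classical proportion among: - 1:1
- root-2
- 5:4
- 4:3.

1:1

Ratio = 17.51 / 17.47 ≈ 1.002.
Distances: 1:1 1.000 (Δ 0.002); root-2 1.414 (Δ 0.412); 5:4 1.250 (Δ 0.248); 4:3 1.333 (Δ 0.331).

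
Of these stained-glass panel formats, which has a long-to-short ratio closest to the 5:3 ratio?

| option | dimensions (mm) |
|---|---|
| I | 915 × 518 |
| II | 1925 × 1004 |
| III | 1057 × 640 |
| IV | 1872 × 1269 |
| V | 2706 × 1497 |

III

Target 5:3 ≈ 1.667.
I: 1.766 (Δ0.099)  II: 1.917 (Δ0.250)  III: 1.652 (Δ0.015)  IV: 1.475 (Δ0.192)  V: 1.808 (Δ0.141)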